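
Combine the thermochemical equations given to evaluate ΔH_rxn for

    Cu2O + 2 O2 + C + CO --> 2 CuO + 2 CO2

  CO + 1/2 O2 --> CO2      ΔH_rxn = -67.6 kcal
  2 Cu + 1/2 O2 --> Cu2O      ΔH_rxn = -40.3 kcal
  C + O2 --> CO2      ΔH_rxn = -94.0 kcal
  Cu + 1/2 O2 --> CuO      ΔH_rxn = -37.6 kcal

ΔH_rxn = -196.5 kcal

equation 1 as written: -67.6 kcal
equation 2 reversed: +40.3 kcal
equation 3 as written: -94.0 kcal
equation 4 × 2: (2)·(-37.6) = -75.2 kcal
Summing the manipulated equations, ΔH_rxn = (1)·(-67.6) + (-1)·(-40.3) + (1)·(-94.0) + (2)·(-37.6) = -196.5 kcal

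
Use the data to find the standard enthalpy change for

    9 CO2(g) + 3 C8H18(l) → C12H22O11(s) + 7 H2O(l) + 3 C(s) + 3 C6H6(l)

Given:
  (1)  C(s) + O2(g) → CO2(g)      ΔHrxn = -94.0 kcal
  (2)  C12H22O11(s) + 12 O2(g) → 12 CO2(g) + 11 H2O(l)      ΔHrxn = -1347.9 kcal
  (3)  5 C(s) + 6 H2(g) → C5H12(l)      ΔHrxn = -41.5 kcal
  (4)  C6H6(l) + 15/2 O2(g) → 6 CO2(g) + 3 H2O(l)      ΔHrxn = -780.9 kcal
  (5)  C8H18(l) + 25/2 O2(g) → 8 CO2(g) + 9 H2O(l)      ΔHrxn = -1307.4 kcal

(1) reversed and × 3: (-3)·(-94.0) = +282.0 kcal
(2) reversed (reverse to put C12H22O11(s) on the product side): +1347.9 kcal
(3): not needed (H2(g) appears nowhere else).
(4) reversed and × 3 (C6H6(l) must end up as a product; scale by 3 for the 3 C6H6(l)): (-3)·(-780.9) = +2342.7 kcal
(5) × 3 (×3 to match 3 C8H18(l) in the target): (3)·(-1307.4) = -3922.2 kcal
By Hess's law, ΔHrxn = (-3)·(-94.0) + (-1)·(-1347.9) + (-3)·(-780.9) + (3)·(-1307.4) = 50.4 kcal

ΔHrxn = 50.4 kcal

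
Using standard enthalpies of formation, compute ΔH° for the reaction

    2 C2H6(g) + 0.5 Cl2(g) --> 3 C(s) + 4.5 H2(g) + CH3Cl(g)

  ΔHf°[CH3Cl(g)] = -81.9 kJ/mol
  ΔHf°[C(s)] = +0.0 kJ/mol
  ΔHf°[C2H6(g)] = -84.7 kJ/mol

ΔH° = 87.5 kJ/mol

Products: 3·(+0.0) + 9/2·(+0.0) + 1·(-81.9) = -81.9
Reactants: 2·(-84.7) + 1/2·(+0.0) = -169.4
ΔH° = (-81.9) − (-169.4) = 87.5 kJ/mol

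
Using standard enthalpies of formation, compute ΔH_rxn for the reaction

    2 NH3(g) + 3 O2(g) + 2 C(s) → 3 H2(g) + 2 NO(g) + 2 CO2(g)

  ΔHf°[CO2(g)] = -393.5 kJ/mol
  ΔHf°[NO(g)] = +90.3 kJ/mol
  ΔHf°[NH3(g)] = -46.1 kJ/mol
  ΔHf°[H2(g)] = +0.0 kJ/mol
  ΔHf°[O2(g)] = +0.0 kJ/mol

ΔH°rxn = Σ nΔHf°(products) − Σ nΔHf°(reactants).
Products: 3·(+0.0) + 2·(+90.3) + 2·(-393.5) = -606.4
Reactants: 2·(-46.1) + 3·(+0.0) + 2·(+0.0) = -92.2
ΔH_rxn = (-606.4) − (-92.2) = -514.2 kJ/mol

ΔH_rxn = -514.2 kJ/mol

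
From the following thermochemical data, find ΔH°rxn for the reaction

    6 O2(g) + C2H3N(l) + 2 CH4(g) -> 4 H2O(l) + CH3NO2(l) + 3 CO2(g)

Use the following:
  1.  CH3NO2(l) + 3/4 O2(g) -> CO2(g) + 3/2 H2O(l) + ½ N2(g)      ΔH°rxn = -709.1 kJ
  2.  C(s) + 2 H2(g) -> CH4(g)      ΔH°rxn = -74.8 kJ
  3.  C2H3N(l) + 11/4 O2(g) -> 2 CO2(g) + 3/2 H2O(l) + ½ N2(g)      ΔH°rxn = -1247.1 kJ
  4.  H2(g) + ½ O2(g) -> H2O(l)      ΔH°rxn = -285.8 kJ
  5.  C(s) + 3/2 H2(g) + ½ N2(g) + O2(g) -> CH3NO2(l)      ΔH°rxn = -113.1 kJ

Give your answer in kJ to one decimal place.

eq. 1 as written: -709.1 kJ
eq. 2 reversed and × 2 (CH4(g) must end up as a reactant; ×2 to match 2 CH4(g) in the target): (-2)·(-74.8) = +149.6 kJ
eq. 3 as written (C2H3N(l) already on the reactant side): -1247.1 kJ
eq. 4 as written: -285.8 kJ
eq. 5 × 2: (2)·(-113.1) = -226.2 kJ
By Hess's law, ΔH°rxn = (-709.1) + (+149.6) + (-1247.1) + (-285.8) + (-226.2) = -2318.6 kJ

ΔH°rxn = -2318.6 kJ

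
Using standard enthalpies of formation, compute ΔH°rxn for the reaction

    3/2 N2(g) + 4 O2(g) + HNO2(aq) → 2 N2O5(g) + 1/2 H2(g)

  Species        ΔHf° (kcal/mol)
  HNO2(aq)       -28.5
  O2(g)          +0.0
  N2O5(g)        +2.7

Products: 2·(+2.7) + 1/2·(+0.0) = +5.4
Reactants: 3/2·(+0.0) + 4·(+0.0) + 1·(-28.5) = -28.5
ΔH°rxn = (+5.4) − (-28.5) = 33.9 kcal/mol

ΔH°rxn = 33.9 kcal/mol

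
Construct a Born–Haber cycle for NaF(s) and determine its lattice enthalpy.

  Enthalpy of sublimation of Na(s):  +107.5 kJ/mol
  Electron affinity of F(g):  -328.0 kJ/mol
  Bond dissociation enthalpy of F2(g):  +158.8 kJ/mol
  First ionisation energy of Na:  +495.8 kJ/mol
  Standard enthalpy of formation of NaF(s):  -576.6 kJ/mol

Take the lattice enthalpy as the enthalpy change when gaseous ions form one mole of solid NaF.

ΔHf° = 1·ΔHsub + 1·(ΣIE) + 1/2·D(F2) + 1·EA + U
-576.6 = 1·(+107.5) + 1·(+495.8) + 1/2·(+158.8) + 1·(-328.0) + U
U = -576.6 − (+354.7) = -931.3 kJ/mol

U = -931.3 kJ/mol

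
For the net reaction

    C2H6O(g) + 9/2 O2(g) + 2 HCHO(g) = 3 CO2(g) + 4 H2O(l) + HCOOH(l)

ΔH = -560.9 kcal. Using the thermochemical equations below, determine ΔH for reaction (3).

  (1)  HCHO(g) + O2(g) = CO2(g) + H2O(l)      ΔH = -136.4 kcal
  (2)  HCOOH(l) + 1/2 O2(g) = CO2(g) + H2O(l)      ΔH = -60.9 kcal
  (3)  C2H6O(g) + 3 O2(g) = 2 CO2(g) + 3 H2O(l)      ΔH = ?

(1) × 2 (×2 to match 2 HCHO(g) in the target): (2)·(-136.4) = -272.8 kcal
(2) reversed (HCOOH(l) must end up as a product): +60.9 kcal
(3) as written (C2H6O(g) already on the reactant side): contributes x
-560.9 = (-272.8) + (+60.9) + x
x = (-560.9 − (-211.9)) / (1) = -349.0 kcal

ΔH = -349.0 kcal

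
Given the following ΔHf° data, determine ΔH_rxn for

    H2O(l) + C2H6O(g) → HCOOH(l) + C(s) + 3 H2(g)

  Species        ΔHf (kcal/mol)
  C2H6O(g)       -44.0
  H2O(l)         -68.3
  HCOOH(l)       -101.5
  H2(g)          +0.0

ΔH_rxn = 10.8 kcal/mol

Products: 1·(-101.5) + 1·(+0.0) + 3·(+0.0) = -101.5
Reactants: 1·(-68.3) + 1·(-44.0) = -112.3
ΔH_rxn = (-101.5) − (-112.3) = 10.8 kcal/mol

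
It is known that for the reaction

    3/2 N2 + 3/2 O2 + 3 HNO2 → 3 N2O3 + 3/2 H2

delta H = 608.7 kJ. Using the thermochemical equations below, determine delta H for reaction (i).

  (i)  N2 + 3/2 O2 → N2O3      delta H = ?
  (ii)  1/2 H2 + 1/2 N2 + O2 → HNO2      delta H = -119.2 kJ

delta H = 83.7 kJ

(i) × 3: contributes 3·x
(ii) reversed and × 3: (-3)·(-119.2) = +357.6 kJ
+608.7 = (+357.6) + 3·x
x = (+608.7 − (+357.6)) / (3) = 83.7 kJ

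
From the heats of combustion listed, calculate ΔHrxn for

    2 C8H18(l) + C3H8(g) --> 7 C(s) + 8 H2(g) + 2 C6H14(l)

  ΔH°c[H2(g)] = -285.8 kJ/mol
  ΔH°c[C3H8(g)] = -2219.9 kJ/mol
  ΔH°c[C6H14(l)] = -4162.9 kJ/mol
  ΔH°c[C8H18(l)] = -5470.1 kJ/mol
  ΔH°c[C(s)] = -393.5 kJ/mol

With combustion enthalpies, reactants minus products:
= [2·(-5470.1) + 1·(-2219.9)] − [7·(-393.5) + 8·(-285.8) + 2·(-4162.9)]
= 206.6 kJ/mol

ΔHrxn = 206.6 kJ/mol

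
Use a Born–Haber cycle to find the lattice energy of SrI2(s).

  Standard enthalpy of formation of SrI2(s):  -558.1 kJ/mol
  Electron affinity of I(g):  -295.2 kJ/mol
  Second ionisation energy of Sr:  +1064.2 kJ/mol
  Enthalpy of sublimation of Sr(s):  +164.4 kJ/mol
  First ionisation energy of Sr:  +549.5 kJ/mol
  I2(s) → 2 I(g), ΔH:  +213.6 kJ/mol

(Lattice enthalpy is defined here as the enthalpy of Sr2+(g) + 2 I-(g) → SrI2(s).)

ΔHf° = 1·ΔHsub + 1·(ΣIE) + 1·D(I2) + 2·EA + U
-558.1 = 1·(+164.4) + 1·(+1613.7) + 1·(+213.6) + 2·(-295.2) + U
U = -558.1 − (+1401.3) = -1959.4 kJ/mol

U = -1959.4 kJ/mol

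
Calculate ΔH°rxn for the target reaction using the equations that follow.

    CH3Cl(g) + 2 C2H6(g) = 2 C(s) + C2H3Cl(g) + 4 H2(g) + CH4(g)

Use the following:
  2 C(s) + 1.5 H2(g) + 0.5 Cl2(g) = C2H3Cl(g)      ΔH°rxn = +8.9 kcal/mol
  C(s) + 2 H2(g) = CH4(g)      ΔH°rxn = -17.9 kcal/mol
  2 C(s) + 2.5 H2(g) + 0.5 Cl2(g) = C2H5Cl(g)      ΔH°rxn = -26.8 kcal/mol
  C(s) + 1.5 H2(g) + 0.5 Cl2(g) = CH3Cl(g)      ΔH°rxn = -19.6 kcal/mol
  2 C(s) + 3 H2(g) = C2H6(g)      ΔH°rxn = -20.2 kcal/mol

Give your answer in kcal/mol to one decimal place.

ΔH°rxn = 51.0 kcal/mol

equation 1 as written: +8.9 kcal/mol
equation 2 as written: -17.9 kcal/mol
equation 3: not needed.
equation 4 reversed: +19.6 kcal/mol
equation 5 reversed and × 2: (-2)·(-20.2) = +40.4 kcal/mol
ΔH°rxn = (1)·(+8.9) + (1)·(-17.9) + (-1)·(-19.6) + (-2)·(-20.2) = 51.0 kcal/mol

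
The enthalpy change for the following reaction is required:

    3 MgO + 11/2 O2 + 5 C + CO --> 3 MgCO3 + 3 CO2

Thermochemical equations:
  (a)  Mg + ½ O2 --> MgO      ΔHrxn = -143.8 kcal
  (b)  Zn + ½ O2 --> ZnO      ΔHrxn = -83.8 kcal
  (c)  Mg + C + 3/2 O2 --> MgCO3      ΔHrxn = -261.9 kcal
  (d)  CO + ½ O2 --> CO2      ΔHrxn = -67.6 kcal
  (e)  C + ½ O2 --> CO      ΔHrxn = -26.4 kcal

ΔHrxn = -609.9 kcal

(a) reversed and × 3 (MgO must end up as a reactant; scale by 3 for the 3 MgO): (-3)·(-143.8) = +431.4 kcal
(b): not needed (ZnO appears nowhere else).
(c) × 3 (×3 to match 3 MgCO3 in the target): (3)·(-261.9) = -785.7 kcal
(d) × 3 (×3 to match 3 CO2 in the target): (3)·(-67.6) = -202.8 kcal
(e) × 2: (2)·(-26.4) = -52.8 kcal
ΔHrxn = (-3)·(-143.8) + (3)·(-261.9) + (3)·(-67.6) + (2)·(-26.4) = -609.9 kcal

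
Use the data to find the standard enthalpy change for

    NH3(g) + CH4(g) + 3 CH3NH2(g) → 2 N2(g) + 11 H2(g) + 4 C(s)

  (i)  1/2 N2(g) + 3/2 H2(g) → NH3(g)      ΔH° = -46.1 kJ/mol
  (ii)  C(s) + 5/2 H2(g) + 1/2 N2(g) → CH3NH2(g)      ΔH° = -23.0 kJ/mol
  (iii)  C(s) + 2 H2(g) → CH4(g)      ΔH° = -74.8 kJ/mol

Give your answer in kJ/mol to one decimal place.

ΔH° = 189.9 kJ/mol

(i) reversed (reverse to put NH3(g) on the reactant side): +46.1 kJ/mol
(ii) reversed and × 3 (CH3NH2(g) must end up as a reactant; ×3 to match 3 CH3NH2(g) in the target): (-3)·(-23.0) = +69.0 kJ/mol
(iii) reversed (reverse to put CH4(g) on the reactant side): +74.8 kJ/mol
ΔH° = (-1)·(-46.1) + (-3)·(-23.0) + (-1)·(-74.8) = 189.9 kJ/mol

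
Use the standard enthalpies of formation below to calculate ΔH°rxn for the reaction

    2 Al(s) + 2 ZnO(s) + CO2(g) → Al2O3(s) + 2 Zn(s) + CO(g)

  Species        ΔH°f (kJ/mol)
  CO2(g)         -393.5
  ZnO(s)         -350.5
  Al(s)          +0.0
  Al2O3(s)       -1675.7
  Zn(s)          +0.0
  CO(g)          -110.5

ΔH°rxn = -691.7 kJ/mol

ΔH°rxn = Σ nΔHf°(products) − Σ nΔHf°(reactants).
Products: 1·(-1675.7) + 2·(+0.0) + 1·(-110.5) = -1786.2
Reactants: 2·(+0.0) + 2·(-350.5) + 1·(-393.5) = -1094.5
ΔH°rxn = (-1786.2) − (-1094.5) = -691.7 kJ/mol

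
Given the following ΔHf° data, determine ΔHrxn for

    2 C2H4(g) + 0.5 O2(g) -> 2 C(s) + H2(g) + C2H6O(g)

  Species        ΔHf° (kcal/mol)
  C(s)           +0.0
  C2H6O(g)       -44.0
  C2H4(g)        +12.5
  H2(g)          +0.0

ΔHrxn = -69.0 kcal/mol

ΔH°rxn = Σ nΔHf°(products) − Σ nΔHf°(reactants).
Products: 2·(+0.0) + 1·(+0.0) + 1·(-44.0) = -44.0
Reactants: 2·(+12.5) + 1/2·(+0.0) = +25.0
ΔHrxn = (-44.0) − (+25.0) = -69.0 kcal/mol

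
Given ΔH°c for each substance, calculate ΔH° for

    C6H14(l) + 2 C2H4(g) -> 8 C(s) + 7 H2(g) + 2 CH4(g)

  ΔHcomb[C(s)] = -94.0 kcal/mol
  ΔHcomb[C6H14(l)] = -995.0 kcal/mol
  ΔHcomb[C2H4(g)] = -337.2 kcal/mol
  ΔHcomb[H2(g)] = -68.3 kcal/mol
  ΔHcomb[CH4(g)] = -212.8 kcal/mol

ΔH° = -13.7 kcal/mol

Using ΔH = Σ nΔHc°(reactants) − Σ nΔHc°(products):
= [1·(-995.0) + 2·(-337.2)] − [8·(-94.0) + 7·(-68.3) + 2·(-212.8)]
= -13.7 kcal/mol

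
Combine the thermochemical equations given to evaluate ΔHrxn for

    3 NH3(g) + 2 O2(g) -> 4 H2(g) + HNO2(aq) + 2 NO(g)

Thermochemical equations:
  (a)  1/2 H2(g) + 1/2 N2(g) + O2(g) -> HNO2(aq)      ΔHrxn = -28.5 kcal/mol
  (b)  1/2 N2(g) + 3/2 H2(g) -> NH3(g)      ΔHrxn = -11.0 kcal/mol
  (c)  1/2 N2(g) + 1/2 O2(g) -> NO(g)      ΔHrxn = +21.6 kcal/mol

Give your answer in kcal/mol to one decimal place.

ΔHrxn = 47.7 kcal/mol

(a) as written: -28.5 kcal/mol
(b) reversed and × 3: (-3)·(-11.0) = +33.0 kcal/mol
(c) × 2: (2)·(+21.6) = +43.2 kcal/mol
Summing the manipulated equations, ΔHrxn = (1)·(-28.5) + (-3)·(-11.0) + (2)·(+21.6) = 47.7 kcal/mol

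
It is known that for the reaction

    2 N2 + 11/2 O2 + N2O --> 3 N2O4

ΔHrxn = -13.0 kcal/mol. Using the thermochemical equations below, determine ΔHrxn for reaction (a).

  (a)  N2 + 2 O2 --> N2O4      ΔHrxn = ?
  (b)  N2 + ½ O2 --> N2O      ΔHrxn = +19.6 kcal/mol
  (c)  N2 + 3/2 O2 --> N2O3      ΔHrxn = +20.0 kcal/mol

(a) × 3: contributes 3·x
(b) reversed: -19.6 kcal/mol
(c): not needed.
-13.0 = (-19.6) + 3·x
x = (-13.0 − (-19.6)) / (3) = 2.2 kcal/mol

ΔHrxn = 2.2 kcal/mol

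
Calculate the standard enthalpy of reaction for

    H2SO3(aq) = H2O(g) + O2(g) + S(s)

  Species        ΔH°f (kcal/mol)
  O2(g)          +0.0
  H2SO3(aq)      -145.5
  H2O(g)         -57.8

ΔH°rxn = Σ nΔHf°(products) − Σ nΔHf°(reactants).
Products: 1·(-57.8) + 1·(+0.0) + 1·(+0.0) = -57.8
Reactants: 1·(-145.5) = -145.5
ΔH_rxn = (-57.8) − (-145.5) = 87.7 kcal/mol

ΔH_rxn = 87.7 kcal/mol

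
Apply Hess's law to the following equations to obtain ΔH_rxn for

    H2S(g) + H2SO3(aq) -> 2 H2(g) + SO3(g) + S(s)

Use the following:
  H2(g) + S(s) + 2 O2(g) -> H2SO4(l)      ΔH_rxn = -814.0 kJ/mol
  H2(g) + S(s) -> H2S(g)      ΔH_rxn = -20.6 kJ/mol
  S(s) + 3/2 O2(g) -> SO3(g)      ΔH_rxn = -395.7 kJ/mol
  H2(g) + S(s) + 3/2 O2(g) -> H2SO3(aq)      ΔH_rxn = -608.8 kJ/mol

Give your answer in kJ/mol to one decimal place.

ΔH_rxn = 233.7 kJ/mol

equation 1: not needed.
equation 2 reversed: +20.6 kJ/mol
equation 3 as written: -395.7 kJ/mol
equation 4 reversed: +608.8 kJ/mol
Combining the equations, ΔH_rxn = (+20.6) + (-395.7) + (+608.8) = 233.7 kJ/mol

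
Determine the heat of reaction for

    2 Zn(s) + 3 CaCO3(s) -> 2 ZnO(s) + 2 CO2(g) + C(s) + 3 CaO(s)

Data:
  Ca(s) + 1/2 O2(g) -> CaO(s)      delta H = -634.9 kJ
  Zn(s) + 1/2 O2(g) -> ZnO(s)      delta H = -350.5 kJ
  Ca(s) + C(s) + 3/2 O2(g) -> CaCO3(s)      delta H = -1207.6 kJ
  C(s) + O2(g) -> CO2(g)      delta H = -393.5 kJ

delta H = 230.1 kJ

equation 1 × 3: (3)·(-634.9) = -1904.7 kJ
equation 2 × 2: (2)·(-350.5) = -701.0 kJ
equation 3 reversed and × 3: (-3)·(-1207.6) = +3622.8 kJ
equation 4 × 2: (2)·(-393.5) = -787.0 kJ
delta H = (3)·(-634.9) + (2)·(-350.5) + (-3)·(-1207.6) + (2)·(-393.5) = 230.1 kJ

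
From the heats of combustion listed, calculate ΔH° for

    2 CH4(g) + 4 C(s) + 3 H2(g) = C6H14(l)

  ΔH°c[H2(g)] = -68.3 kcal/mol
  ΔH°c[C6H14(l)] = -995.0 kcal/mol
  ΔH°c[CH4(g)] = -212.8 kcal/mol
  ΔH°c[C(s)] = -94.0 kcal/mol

ΔH° = -11.5 kcal/mol

Using ΔH = Σ nΔHc°(reactants) − Σ nΔHc°(products):
= [2·(-212.8) + 4·(-94.0) + 3·(-68.3)] − [1·(-995.0)]
= -11.5 kcal/mol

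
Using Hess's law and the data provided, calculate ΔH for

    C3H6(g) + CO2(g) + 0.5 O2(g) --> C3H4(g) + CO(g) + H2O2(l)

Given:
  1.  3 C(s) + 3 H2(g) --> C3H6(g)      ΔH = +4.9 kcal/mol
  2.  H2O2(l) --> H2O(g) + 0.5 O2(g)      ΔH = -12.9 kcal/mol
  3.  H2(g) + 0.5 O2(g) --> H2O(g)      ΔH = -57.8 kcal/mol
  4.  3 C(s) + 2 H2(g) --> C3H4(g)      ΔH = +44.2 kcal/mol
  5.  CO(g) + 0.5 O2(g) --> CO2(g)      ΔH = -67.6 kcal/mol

eq. 1 reversed: -4.9 kcal/mol
eq. 2 reversed: +12.9 kcal/mol
eq. 3 as written: -57.8 kcal/mol
eq. 4 as written: +44.2 kcal/mol
eq. 5 reversed: +67.6 kcal/mol
Summing the manipulated equations, ΔH = (-1)·(+4.9) + (-1)·(-12.9) + (1)·(-57.8) + (1)·(+44.2) + (-1)·(-67.6) = 62.0 kcal/mol

ΔH = 62.0 kcal/mol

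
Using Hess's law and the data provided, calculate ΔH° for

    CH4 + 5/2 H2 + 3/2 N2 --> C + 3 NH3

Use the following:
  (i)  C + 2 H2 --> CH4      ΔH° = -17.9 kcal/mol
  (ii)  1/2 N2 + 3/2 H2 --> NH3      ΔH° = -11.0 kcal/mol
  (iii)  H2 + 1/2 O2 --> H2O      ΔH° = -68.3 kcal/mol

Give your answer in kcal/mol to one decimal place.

ΔH° = -15.1 kcal/mol

(i) reversed: +17.9 kcal/mol
(ii) × 3: (3)·(-11.0) = -33.0 kcal/mol
(iii): not needed.
ΔH° = (+17.9) + (-33.0) = -15.1 kcal/mol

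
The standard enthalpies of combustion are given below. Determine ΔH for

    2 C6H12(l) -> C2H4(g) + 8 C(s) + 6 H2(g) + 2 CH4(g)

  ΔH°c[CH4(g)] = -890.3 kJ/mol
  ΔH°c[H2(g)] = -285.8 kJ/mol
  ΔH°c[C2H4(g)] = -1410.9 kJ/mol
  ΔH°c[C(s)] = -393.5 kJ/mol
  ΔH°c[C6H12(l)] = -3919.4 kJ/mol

ΔH = 215.5 kJ/mol

With combustion enthalpies, reactants minus products:
= [2·(-3919.4)] − [1·(-1410.9) + 8·(-393.5) + 6·(-285.8) + 2·(-890.3)]
= 215.5 kJ/mol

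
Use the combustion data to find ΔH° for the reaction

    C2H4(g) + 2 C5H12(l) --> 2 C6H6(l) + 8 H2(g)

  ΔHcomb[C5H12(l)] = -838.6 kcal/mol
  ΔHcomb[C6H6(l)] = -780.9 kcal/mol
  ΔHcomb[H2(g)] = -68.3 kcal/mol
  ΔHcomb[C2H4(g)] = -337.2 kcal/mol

ΔH° = 93.8 kcal/mol

Using ΔH = Σ nΔHc°(reactants) − Σ nΔHc°(products):
= [1·(-337.2) + 2·(-838.6)] − [2·(-780.9) + 8·(-68.3)]
= 93.8 kcal/mol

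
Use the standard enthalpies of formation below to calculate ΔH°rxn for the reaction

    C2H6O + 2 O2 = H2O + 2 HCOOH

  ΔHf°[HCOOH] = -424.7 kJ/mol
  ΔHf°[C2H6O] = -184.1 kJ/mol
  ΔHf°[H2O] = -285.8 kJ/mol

ΔH°rxn = -951.1 kJ/mol

Products: 1·(-285.8) + 2·(-424.7) = -1135.2
Reactants: 1·(-184.1) + 2·(+0.0) = -184.1
ΔH°rxn = (-1135.2) − (-184.1) = -951.1 kJ/mol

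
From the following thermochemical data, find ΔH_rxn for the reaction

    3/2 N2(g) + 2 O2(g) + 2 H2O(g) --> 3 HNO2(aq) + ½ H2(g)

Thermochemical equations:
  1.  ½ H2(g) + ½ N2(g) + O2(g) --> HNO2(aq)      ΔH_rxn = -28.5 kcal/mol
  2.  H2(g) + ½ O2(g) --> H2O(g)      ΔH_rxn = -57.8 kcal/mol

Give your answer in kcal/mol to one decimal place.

eq. 1 × 3 (×3 to match 3 HNO2(aq) in the target): (3)·(-28.5) = -85.5 kcal/mol
eq. 2 reversed and × 2 (H2O(g) must end up as a reactant; scale by 2 for the 2 H2O(g)): (-2)·(-57.8) = +115.6 kcal/mol
ΔH_rxn = (3)·(-28.5) + (-2)·(-57.8) = 30.1 kcal/mol

ΔH_rxn = 30.1 kcal/mol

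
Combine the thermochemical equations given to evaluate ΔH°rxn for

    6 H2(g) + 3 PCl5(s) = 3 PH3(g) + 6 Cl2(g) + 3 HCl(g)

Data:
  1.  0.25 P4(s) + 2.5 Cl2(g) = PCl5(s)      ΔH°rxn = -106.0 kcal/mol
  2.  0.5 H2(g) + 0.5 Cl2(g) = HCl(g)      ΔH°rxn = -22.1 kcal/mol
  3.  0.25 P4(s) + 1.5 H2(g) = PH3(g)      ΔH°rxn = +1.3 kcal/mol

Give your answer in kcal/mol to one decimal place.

eq. 1 reversed and × 3: (-3)·(-106.0) = +318.0 kcal/mol
eq. 2 × 3: (3)·(-22.1) = -66.3 kcal/mol
eq. 3 × 3: (3)·(+1.3) = +3.9 kcal/mol
Since enthalpy is a state function, ΔH°rxn = (+318.0) + (-66.3) + (+3.9) = 255.6 kcal/mol

ΔH°rxn = 255.6 kcal/mol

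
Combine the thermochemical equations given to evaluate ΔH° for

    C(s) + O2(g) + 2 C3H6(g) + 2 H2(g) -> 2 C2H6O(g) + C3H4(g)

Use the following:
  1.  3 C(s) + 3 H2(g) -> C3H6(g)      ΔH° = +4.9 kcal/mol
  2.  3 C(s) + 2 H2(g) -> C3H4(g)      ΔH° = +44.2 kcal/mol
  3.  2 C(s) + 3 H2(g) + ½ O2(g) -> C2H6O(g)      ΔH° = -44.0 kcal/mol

eq. 1 reversed and × 2 (C3H6(g) must end up as a reactant; scale by 2 for the 2 C3H6(g)): (-2)·(+4.9) = -9.8 kcal/mol
eq. 2 as written (C3H4(g) already on the product side): +44.2 kcal/mol
eq. 3 × 2 (×2 to match 2 C2H6O(g) in the target): (2)·(-44.0) = -88.0 kcal/mol
ΔH° = (-9.8) + (+44.2) + (-88.0) = -53.6 kcal/mol

ΔH° = -53.6 kcal/mol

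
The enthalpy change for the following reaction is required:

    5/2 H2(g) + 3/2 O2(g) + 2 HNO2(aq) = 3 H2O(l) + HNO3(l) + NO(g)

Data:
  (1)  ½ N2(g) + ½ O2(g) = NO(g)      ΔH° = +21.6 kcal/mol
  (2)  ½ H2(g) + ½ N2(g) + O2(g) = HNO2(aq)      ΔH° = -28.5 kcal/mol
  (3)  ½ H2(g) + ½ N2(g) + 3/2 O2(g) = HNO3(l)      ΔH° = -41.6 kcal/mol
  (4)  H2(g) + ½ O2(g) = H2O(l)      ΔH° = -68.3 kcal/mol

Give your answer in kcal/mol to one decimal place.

(1) as written: +21.6 kcal/mol
(2) reversed and × 2: (-2)·(-28.5) = +57.0 kcal/mol
(3) as written: -41.6 kcal/mol
(4) × 3: (3)·(-68.3) = -204.9 kcal/mol
Combining the equations, ΔH° = (1)·(+21.6) + (-2)·(-28.5) + (1)·(-41.6) + (3)·(-68.3) = -167.9 kcal/mol

ΔH° = -167.9 kcal/mol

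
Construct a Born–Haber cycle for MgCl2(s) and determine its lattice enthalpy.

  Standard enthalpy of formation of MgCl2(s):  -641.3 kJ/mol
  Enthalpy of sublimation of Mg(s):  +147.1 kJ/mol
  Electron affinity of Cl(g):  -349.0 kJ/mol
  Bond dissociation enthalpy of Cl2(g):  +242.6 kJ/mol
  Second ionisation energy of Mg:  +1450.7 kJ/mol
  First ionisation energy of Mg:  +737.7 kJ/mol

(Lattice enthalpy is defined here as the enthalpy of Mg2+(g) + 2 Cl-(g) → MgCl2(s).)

ΔHf° = 1·ΔHsub + 1·(ΣIE) + 1·D(Cl2) + 2·EA + U
-641.3 = 1·(+147.1) + 1·(+2188.4) + 1·(+242.6) + 2·(-349.0) + U
U = -641.3 − (+1880.1) = -2521.4 kJ/mol

U = -2521.4 kJ/mol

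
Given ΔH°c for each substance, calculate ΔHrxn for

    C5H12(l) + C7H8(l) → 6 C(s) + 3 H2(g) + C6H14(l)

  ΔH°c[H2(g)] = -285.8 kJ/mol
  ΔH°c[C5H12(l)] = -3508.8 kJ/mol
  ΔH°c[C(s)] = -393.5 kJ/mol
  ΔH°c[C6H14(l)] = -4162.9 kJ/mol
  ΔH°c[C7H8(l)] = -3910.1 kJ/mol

Using ΔH = Σ nΔHc°(reactants) − Σ nΔHc°(products):
= [1·(-3508.8) + 1·(-3910.1)] − [6·(-393.5) + 3·(-285.8) + 1·(-4162.9)]
= -37.6 kJ/mol

ΔHrxn = -37.6 kJ/mol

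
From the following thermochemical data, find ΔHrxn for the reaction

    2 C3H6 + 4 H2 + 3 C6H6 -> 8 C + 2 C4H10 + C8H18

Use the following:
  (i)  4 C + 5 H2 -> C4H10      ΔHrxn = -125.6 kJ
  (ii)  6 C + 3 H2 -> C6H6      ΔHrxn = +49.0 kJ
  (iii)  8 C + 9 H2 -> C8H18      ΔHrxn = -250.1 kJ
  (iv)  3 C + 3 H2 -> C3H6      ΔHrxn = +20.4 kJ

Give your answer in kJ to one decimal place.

(i) × 2: (2)·(-125.6) = -251.2 kJ
(ii) reversed and × 3: (-3)·(+49.0) = -147.0 kJ
(iii) as written: -250.1 kJ
(iv) reversed and × 2: (-2)·(+20.4) = -40.8 kJ
ΔHrxn = (2)·(-125.6) + (-3)·(+49.0) + (1)·(-250.1) + (-2)·(+20.4) = -689.1 kJ

ΔHrxn = -689.1 kJ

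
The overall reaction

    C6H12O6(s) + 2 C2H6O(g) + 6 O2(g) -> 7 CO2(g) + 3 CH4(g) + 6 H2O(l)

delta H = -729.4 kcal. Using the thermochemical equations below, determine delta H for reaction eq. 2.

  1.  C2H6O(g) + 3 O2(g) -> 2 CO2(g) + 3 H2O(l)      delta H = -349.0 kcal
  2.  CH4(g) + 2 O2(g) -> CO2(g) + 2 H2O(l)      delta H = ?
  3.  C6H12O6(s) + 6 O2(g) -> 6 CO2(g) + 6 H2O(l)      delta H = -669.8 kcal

eq. 1 × 2 (×2 to match 2 C2H6O(g) in the target): (2)·(-349.0) = -698.0 kcal
eq. 2 reversed and × 3 (CH4(g) must end up as a product; scale by 3 for the 3 CH4(g)): contributes −3·x
eq. 3 as written (C6H12O6(s) already on the reactant side): -669.8 kcal
-729.4 = (-698.0) + (-669.8) − 3·x
x = (-729.4 − (-1367.8)) / (-3) = -212.8 kcal

delta H = -212.8 kcal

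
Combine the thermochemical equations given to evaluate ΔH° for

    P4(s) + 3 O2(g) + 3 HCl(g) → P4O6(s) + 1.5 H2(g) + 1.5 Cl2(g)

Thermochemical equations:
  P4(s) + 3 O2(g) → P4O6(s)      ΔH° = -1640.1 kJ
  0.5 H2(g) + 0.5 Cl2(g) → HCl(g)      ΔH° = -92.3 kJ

ΔH° = -1363.2 kJ

equation 1 as written (P4O6(s) already on the product side): -1640.1 kJ
equation 2 reversed and × 3 (HCl(g) must end up as a reactant; ×3 to match 3 HCl(g) in the target): (-3)·(-92.3) = +276.9 kJ
ΔH° = (1)·(-1640.1) + (-3)·(-92.3) = -1363.2 kJ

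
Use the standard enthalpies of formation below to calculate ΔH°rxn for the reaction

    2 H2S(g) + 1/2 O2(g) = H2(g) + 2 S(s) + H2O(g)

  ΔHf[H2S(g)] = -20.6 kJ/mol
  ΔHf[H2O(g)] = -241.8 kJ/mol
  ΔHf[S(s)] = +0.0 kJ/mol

ΔH°rxn = Σ nΔHf°(products) − Σ nΔHf°(reactants).
Products: 1·(+0.0) + 2·(+0.0) + 1·(-241.8) = -241.8
Reactants: 2·(-20.6) + 1/2·(+0.0) = -41.2
ΔH°rxn = (-241.8) − (-41.2) = -200.6 kJ/mol

ΔH°rxn = -200.6 kJ/mol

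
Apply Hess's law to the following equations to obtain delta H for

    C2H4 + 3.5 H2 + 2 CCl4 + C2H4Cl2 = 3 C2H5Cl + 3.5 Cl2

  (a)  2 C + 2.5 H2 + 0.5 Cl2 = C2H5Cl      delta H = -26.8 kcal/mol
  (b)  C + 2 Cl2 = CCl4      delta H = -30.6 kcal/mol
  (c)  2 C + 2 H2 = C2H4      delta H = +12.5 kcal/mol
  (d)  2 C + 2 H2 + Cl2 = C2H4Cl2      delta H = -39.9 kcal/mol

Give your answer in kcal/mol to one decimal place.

(a) × 3: (3)·(-26.8) = -80.4 kcal/mol
(b) reversed and × 2: (-2)·(-30.6) = +61.2 kcal/mol
(c) reversed: -12.5 kcal/mol
(d) reversed: +39.9 kcal/mol
Combining the equations, delta H = (-80.4) + (+61.2) + (-12.5) + (+39.9) = 8.2 kcal/mol

delta H = 8.2 kcal/mol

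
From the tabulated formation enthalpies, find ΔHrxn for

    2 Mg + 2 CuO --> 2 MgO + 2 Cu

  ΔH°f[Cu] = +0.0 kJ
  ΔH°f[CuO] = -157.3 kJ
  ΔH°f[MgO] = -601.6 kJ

ΔH°rxn = Σ nΔHf°(products) − Σ nΔHf°(reactants).
Products: 2·(-601.6) + 2·(+0.0) = -1203.2
Reactants: 2·(+0.0) + 2·(-157.3) = -314.6
ΔHrxn = (-1203.2) − (-314.6) = -888.6 kJ

ΔHrxn = -888.6 kJ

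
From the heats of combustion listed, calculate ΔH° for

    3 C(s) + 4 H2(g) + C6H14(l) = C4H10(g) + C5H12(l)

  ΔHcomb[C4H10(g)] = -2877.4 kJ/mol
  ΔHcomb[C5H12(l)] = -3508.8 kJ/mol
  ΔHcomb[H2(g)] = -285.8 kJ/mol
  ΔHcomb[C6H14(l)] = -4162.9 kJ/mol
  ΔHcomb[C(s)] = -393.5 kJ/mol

Using ΔH = Σ nΔHc°(reactants) − Σ nΔHc°(products):
= [3·(-393.5) + 4·(-285.8) + 1·(-4162.9)] − [1·(-2877.4) + 1·(-3508.8)]
= -100.4 kJ/mol

ΔH° = -100.4 kJ/mol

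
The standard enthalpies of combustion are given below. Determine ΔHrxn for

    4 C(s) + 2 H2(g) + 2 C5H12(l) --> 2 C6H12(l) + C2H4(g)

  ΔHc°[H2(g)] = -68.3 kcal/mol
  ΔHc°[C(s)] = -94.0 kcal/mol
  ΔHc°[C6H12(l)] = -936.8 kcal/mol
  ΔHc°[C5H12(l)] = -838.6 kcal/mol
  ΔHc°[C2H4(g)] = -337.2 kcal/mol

ΔHrxn = 21.0 kcal/mol

With combustion enthalpies, reactants minus products:
= [4·(-94.0) + 2·(-68.3) + 2·(-838.6)] − [2·(-936.8) + 1·(-337.2)]
= 21.0 kcal/mol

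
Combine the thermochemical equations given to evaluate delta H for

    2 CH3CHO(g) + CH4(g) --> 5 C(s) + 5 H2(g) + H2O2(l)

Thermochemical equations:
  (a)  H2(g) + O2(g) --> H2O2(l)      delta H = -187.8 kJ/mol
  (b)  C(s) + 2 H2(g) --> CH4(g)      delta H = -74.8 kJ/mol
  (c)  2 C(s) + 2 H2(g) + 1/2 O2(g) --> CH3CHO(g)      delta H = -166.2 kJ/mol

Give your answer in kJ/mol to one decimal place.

delta H = 219.4 kJ/mol

(a) as written: -187.8 kJ/mol
(b) reversed: +74.8 kJ/mol
(c) reversed and × 2: (-2)·(-166.2) = +332.4 kJ/mol
Summing the manipulated equations, delta H = (-187.8) + (+74.8) + (+332.4) = 219.4 kJ/mol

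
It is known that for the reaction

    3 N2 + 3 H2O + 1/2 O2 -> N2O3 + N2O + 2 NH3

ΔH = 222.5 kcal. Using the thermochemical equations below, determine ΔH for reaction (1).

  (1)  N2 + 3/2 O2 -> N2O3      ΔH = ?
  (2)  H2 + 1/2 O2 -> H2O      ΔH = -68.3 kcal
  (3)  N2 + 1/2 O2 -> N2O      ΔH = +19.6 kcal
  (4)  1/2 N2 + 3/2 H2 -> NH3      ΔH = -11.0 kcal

ΔH = 20.0 kcal

(1) as written: contributes x
(2) reversed and × 3: (-3)·(-68.3) = +204.9 kcal
(3) as written: +19.6 kcal
(4) × 2: (2)·(-11.0) = -22.0 kcal
+222.5 = (+204.9) + (+19.6) + (-22.0) + x
x = (+222.5 − (+202.5)) / (1) = 20.0 kcal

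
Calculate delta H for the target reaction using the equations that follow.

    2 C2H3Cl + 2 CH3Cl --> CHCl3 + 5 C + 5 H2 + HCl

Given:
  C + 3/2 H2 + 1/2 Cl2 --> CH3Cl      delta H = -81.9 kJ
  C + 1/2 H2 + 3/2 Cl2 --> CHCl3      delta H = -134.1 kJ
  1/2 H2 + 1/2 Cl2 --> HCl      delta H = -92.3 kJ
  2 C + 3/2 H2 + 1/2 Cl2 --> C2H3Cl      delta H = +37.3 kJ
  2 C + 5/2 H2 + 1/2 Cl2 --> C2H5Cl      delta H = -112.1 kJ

equation 1 reversed and × 2 (reverse to put CH3Cl on the reactant side; scale by 2 for the 2 CH3Cl): (-2)·(-81.9) = +163.8 kJ
equation 2 as written (CHCl3 already on the product side): -134.1 kJ
equation 3 as written (HCl already on the product side): -92.3 kJ
equation 4 reversed and × 2 (C2H3Cl must end up as a reactant; ×2 to match 2 C2H3Cl in the target): (-2)·(+37.3) = -74.6 kJ
equation 5: not needed (C2H5Cl appears nowhere else).
delta H = (-2)·(-81.9) + (1)·(-134.1) + (1)·(-92.3) + (-2)·(+37.3) = -137.2 kJ

delta H = -137.2 kJ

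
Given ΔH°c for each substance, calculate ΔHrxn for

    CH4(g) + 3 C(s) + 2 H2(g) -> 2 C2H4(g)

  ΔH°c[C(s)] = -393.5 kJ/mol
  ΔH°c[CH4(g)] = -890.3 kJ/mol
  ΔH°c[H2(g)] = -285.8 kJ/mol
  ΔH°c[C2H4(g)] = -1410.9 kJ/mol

Using ΔH = Σ nΔHc°(reactants) − Σ nΔHc°(products):
= [1·(-890.3) + 3·(-393.5) + 2·(-285.8)] − [2·(-1410.9)]
= 179.4 kJ/mol

ΔHrxn = 179.4 kJ/mol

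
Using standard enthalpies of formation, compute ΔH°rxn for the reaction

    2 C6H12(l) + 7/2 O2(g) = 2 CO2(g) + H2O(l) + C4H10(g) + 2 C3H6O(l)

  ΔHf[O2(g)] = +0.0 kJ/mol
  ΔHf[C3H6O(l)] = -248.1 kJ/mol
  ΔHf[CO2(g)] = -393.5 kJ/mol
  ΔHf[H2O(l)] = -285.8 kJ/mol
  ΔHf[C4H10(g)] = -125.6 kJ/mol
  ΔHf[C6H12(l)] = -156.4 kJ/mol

Products: 2·(-393.5) + 1·(-285.8) + 1·(-125.6) + 2·(-248.1) = -1694.6
Reactants: 2·(-156.4) + 7/2·(+0.0) = -312.8
ΔH°rxn = (-1694.6) − (-312.8) = -1381.8 kJ/mol

ΔH°rxn = -1381.8 kJ/mol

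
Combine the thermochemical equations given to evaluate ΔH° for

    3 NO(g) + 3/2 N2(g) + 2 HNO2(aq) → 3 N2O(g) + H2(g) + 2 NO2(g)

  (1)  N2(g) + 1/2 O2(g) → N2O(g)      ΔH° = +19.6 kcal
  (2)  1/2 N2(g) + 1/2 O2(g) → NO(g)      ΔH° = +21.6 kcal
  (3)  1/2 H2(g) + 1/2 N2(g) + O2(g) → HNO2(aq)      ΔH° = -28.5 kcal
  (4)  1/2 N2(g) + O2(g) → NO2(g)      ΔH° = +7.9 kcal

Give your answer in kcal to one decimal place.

(1) × 3: (3)·(+19.6) = +58.8 kcal
(2) reversed and × 3: (-3)·(+21.6) = -64.8 kcal
(3) reversed and × 2: (-2)·(-28.5) = +57.0 kcal
(4) × 2: (2)·(+7.9) = +15.8 kcal
By Hess's law, ΔH° = (3)·(+19.6) + (-3)·(+21.6) + (-2)·(-28.5) + (2)·(+7.9) = 66.8 kcal

ΔH° = 66.8 kcal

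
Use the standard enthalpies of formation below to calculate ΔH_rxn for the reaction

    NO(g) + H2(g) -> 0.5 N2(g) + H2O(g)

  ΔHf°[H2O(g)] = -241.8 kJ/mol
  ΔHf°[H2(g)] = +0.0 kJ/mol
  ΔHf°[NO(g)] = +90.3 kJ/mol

ΔH_rxn = -332.1 kJ/mol

Products: 1/2·(+0.0) + 1·(-241.8) = -241.8
Reactants: 1·(+90.3) + 1·(+0.0) = +90.3
ΔH_rxn = (-241.8) − (+90.3) = -332.1 kJ/mol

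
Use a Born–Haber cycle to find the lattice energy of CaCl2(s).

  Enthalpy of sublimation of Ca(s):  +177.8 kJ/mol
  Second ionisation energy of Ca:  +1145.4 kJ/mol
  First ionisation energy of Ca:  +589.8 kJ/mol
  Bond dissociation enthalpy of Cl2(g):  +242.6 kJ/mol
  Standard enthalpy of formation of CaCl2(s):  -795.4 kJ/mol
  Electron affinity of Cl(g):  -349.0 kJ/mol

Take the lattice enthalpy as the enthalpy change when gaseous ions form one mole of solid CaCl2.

ΔHf° = 1·ΔHsub + 1·(ΣIE) + 1·D(Cl2) + 2·EA + U
-795.4 = 1·(+177.8) + 1·(+1735.2) + 1·(+242.6) + 2·(-349.0) + U
U = -795.4 − (+1457.6) = -2253.0 kJ/mol

U = -2253.0 kJ/mol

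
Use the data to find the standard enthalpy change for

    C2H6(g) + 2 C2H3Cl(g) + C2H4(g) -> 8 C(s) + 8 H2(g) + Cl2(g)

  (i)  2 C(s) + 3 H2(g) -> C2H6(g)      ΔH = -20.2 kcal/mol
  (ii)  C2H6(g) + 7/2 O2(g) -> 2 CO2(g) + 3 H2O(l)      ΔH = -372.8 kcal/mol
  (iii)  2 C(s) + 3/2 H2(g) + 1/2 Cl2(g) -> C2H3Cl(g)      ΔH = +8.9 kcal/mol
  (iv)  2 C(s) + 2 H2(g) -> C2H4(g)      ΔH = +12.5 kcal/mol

ΔH = -10.1 kcal/mol

(i) reversed: +20.2 kcal/mol
(ii): not needed (O2(g) appears nowhere else).
(iii) reversed and × 2 (C2H3Cl(g) must end up as a reactant; scale by 2 for the 2 C2H3Cl(g)): (-2)·(+8.9) = -17.8 kcal/mol
(iv) reversed (C2H4(g) must end up as a reactant): -12.5 kcal/mol
ΔH = (+20.2) + (-17.8) + (-12.5) = -10.1 kcal/mol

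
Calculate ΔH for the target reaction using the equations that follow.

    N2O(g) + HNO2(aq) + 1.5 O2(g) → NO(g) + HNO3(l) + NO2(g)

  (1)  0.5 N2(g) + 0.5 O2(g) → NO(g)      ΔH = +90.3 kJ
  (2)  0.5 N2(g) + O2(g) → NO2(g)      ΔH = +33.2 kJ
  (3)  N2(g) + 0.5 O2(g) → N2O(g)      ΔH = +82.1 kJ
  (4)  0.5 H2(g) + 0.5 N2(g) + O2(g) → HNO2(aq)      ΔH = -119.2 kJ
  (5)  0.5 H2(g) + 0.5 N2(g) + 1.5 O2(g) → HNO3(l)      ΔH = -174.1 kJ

(1) as written (NO(g) already on the product side): +90.3 kJ
(2) as written (NO2(g) already on the product side): +33.2 kJ
(3) reversed (N2O(g) must end up as a reactant): -82.1 kJ
(4) reversed (reverse to put HNO2(aq) on the reactant side): +119.2 kJ
(5) as written (HNO3(l) already on the product side): -174.1 kJ
ΔH = (+90.3) + (+33.2) + (-82.1) + (+119.2) + (-174.1) = -13.5 kJ

ΔH = -13.5 kJ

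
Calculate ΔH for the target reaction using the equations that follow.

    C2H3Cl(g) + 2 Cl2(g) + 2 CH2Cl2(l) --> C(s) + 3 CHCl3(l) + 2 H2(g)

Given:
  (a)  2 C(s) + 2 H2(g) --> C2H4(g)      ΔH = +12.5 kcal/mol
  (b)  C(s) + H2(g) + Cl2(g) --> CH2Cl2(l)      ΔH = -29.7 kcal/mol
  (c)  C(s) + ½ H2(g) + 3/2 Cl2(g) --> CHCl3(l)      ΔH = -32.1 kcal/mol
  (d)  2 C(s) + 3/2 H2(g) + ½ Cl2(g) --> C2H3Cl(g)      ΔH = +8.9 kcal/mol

(a): not needed (C2H4(g) appears nowhere else).
(b) reversed and × 2 (reverse to put CH2Cl2(l) on the reactant side; scale by 2 for the 2 CH2Cl2(l)): (-2)·(-29.7) = +59.4 kcal/mol
(c) × 3 (×3 to match 3 CHCl3(l) in the target): (3)·(-32.1) = -96.3 kcal/mol
(d) reversed (C2H3Cl(g) must end up as a reactant): -8.9 kcal/mol
By Hess's law, ΔH = (+59.4) + (-96.3) + (-8.9) = -45.8 kcal/mol

ΔH = -45.8 kcal/mol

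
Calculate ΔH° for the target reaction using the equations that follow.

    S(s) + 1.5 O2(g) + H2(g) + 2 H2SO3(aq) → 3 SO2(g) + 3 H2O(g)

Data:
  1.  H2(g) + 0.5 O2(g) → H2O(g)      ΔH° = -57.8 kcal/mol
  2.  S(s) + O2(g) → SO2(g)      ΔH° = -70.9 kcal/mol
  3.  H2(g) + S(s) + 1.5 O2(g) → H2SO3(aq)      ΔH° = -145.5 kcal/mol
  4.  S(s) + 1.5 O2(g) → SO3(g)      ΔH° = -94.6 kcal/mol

eq. 1 × 3: (3)·(-57.8) = -173.4 kcal/mol
eq. 2 × 3: (3)·(-70.9) = -212.7 kcal/mol
eq. 3 reversed and × 2: (-2)·(-145.5) = +291.0 kcal/mol
eq. 4: not needed.
ΔH° = (3)·(-57.8) + (3)·(-70.9) + (-2)·(-145.5) = -95.1 kcal/mol

ΔH° = -95.1 kcal/mol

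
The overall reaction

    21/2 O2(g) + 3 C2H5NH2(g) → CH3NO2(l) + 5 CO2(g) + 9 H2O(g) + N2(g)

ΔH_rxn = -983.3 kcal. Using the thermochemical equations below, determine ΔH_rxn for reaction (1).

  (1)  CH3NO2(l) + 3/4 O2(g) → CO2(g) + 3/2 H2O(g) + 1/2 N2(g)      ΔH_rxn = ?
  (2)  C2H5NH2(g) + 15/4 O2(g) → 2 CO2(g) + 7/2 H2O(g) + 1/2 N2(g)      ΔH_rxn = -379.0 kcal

ΔH_rxn = -153.7 kcal

(1) reversed: contributes −x
(2) × 3: (3)·(-379.0) = -1137.0 kcal
-983.3 = (-1137.0) − x
x = (-983.3 − (-1137.0)) / (-1) = -153.7 kcal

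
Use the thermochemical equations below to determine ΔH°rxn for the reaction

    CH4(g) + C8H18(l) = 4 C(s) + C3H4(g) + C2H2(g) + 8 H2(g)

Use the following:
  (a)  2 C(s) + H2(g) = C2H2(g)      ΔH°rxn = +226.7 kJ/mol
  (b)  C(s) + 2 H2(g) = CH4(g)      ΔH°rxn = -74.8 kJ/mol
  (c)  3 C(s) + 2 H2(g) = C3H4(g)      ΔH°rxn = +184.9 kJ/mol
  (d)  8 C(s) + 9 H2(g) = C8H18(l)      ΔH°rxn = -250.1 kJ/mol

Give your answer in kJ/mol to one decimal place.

(a) as written (C2H2(g) already on the product side): +226.7 kJ/mol
(b) reversed (reverse to put CH4(g) on the reactant side): +74.8 kJ/mol
(c) as written (C3H4(g) already on the product side): +184.9 kJ/mol
(d) reversed (C8H18(l) must end up as a reactant): +250.1 kJ/mol
Summing the manipulated equations, ΔH°rxn = (+226.7) + (+74.8) + (+184.9) + (+250.1) = 736.5 kJ/mol

ΔH°rxn = 736.5 kJ/mol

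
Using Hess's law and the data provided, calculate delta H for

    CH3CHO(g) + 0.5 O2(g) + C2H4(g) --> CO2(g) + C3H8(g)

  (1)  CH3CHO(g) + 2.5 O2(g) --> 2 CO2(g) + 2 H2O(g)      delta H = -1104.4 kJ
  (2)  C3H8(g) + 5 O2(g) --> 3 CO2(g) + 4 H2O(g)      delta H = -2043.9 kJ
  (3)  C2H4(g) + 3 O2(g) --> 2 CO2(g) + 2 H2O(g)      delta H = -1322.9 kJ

(1) as written (CH3CHO(g) already on the reactant side): -1104.4 kJ
(2) reversed (C3H8(g) must end up as a product): +2043.9 kJ
(3) as written (C2H4(g) already on the reactant side): -1322.9 kJ
delta H = (1)·(-1104.4) + (-1)·(-2043.9) + (1)·(-1322.9) = -383.4 kJ

delta H = -383.4 kJ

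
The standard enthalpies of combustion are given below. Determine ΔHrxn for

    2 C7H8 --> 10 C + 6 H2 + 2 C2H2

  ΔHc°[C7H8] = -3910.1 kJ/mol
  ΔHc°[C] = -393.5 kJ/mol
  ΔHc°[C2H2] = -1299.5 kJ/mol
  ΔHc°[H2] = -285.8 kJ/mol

ΔHrxn = 428.6 kJ/mol

Using ΔH = Σ nΔHc°(reactants) − Σ nΔHc°(products):
= [2·(-3910.1)] − [10·(-393.5) + 6·(-285.8) + 2·(-1299.5)]
= 428.6 kJ/mol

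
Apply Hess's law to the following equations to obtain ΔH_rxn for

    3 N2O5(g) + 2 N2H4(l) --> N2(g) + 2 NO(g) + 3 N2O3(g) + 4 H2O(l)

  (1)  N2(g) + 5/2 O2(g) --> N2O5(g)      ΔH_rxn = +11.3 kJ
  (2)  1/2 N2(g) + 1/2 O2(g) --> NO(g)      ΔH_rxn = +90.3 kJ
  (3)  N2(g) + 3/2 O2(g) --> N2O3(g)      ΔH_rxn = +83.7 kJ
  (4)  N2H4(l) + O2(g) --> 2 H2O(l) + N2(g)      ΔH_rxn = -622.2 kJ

(1) reversed and × 3 (N2O5(g) must end up as a reactant; scale by 3 for the 3 N2O5(g)): (-3)·(+11.3) = -33.9 kJ
(2) × 2 (scale by 2 for the 2 NO(g)): (2)·(+90.3) = +180.6 kJ
(3) × 3 (scale by 3 for the 3 N2O3(g)): (3)·(+83.7) = +251.1 kJ
(4) × 2 (scale by 2 for the 2 N2H4(l)): (2)·(-622.2) = -1244.4 kJ
ΔH_rxn = (-3)·(+11.3) + (2)·(+90.3) + (3)·(+83.7) + (2)·(-622.2) = -846.6 kJ

ΔH_rxn = -846.6 kJ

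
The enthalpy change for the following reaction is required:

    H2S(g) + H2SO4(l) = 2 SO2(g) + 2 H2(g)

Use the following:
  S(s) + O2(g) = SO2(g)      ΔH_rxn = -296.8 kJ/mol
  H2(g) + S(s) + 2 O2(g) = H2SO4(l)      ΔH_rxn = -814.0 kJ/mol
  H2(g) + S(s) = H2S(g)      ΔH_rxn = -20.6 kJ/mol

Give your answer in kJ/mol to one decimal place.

ΔH_rxn = 241.0 kJ/mol

equation 1 × 2 (×2 to match 2 SO2(g) in the target): (2)·(-296.8) = -593.6 kJ/mol
equation 2 reversed (reverse to put H2SO4(l) on the reactant side): +814.0 kJ/mol
equation 3 reversed (reverse to put H2S(g) on the reactant side): +20.6 kJ/mol
ΔH_rxn = (2)·(-296.8) + (-1)·(-814.0) + (-1)·(-20.6) = 241.0 kJ/mol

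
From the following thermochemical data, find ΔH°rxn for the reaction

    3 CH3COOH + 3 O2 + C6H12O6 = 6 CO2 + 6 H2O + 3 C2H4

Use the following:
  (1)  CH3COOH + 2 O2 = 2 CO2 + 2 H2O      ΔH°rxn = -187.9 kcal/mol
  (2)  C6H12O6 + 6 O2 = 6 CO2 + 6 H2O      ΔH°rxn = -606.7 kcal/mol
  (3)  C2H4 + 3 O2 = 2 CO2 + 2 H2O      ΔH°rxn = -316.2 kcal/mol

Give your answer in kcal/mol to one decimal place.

(1) × 3: (3)·(-187.9) = -563.7 kcal/mol
(2) as written: -606.7 kcal/mol
(3) reversed and × 3: (-3)·(-316.2) = +948.6 kcal/mol
ΔH°rxn = (-563.7) + (-606.7) + (+948.6) = -221.8 kcal/mol

ΔH°rxn = -221.8 kcal/mol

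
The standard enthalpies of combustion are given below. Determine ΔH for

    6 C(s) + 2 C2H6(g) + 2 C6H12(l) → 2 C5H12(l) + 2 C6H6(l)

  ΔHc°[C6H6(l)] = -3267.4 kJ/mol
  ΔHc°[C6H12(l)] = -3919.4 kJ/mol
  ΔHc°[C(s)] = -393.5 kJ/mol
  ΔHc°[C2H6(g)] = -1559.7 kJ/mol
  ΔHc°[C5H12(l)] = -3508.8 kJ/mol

With combustion enthalpies, reactants minus products:
= [6·(-393.5) + 2·(-1559.7) + 2·(-3919.4)] − [2·(-3508.8) + 2·(-3267.4)]
= 233.2 kJ/mol

ΔH = 233.2 kJ/mol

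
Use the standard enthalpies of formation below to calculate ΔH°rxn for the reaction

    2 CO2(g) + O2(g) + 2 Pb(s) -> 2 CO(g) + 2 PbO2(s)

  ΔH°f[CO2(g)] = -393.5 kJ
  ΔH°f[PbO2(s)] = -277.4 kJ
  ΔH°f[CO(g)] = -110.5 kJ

ΔH°rxn = 11.2 kJ

ΔH°rxn = Σ nΔHf°(products) − Σ nΔHf°(reactants).
Products: 2·(-110.5) + 2·(-277.4) = -775.8
Reactants: 2·(-393.5) + 1·(+0.0) + 2·(+0.0) = -787.0
ΔH°rxn = (-775.8) − (-787.0) = 11.2 kJ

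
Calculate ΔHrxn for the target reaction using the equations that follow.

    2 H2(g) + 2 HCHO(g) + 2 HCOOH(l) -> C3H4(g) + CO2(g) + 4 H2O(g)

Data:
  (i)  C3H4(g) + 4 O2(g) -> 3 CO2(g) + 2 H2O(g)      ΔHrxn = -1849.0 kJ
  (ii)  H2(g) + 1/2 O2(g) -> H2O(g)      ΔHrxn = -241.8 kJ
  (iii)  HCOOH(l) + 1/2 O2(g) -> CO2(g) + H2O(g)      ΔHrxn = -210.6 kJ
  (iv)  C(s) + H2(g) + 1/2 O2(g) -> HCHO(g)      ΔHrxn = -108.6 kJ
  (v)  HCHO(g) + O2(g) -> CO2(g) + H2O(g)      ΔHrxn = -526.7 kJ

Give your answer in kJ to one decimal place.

ΔHrxn = -109.2 kJ

(i) reversed: +1849.0 kJ
(ii) × 2: (2)·(-241.8) = -483.6 kJ
(iii) × 2: (2)·(-210.6) = -421.2 kJ
(iv): not needed.
(v) × 2: (2)·(-526.7) = -1053.4 kJ
ΔHrxn = (+1849.0) + (-483.6) + (-421.2) + (-1053.4) = -109.2 kJ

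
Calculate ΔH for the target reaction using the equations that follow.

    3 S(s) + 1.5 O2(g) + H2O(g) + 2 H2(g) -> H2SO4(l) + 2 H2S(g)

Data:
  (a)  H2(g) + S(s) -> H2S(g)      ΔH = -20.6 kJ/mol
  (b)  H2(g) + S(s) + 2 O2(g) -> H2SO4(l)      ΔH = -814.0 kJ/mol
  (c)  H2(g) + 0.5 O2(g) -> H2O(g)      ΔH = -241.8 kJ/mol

(a) × 2 (×2 to match 2 H2S(g) in the target): (2)·(-20.6) = -41.2 kJ/mol
(b) as written (H2SO4(l) already on the product side): -814.0 kJ/mol
(c) reversed (H2O(g) must end up as a reactant): +241.8 kJ/mol
Summing the manipulated equations, ΔH = (2)·(-20.6) + (1)·(-814.0) + (-1)·(-241.8) = -613.4 kJ/mol

ΔH = -613.4 kJ/mol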